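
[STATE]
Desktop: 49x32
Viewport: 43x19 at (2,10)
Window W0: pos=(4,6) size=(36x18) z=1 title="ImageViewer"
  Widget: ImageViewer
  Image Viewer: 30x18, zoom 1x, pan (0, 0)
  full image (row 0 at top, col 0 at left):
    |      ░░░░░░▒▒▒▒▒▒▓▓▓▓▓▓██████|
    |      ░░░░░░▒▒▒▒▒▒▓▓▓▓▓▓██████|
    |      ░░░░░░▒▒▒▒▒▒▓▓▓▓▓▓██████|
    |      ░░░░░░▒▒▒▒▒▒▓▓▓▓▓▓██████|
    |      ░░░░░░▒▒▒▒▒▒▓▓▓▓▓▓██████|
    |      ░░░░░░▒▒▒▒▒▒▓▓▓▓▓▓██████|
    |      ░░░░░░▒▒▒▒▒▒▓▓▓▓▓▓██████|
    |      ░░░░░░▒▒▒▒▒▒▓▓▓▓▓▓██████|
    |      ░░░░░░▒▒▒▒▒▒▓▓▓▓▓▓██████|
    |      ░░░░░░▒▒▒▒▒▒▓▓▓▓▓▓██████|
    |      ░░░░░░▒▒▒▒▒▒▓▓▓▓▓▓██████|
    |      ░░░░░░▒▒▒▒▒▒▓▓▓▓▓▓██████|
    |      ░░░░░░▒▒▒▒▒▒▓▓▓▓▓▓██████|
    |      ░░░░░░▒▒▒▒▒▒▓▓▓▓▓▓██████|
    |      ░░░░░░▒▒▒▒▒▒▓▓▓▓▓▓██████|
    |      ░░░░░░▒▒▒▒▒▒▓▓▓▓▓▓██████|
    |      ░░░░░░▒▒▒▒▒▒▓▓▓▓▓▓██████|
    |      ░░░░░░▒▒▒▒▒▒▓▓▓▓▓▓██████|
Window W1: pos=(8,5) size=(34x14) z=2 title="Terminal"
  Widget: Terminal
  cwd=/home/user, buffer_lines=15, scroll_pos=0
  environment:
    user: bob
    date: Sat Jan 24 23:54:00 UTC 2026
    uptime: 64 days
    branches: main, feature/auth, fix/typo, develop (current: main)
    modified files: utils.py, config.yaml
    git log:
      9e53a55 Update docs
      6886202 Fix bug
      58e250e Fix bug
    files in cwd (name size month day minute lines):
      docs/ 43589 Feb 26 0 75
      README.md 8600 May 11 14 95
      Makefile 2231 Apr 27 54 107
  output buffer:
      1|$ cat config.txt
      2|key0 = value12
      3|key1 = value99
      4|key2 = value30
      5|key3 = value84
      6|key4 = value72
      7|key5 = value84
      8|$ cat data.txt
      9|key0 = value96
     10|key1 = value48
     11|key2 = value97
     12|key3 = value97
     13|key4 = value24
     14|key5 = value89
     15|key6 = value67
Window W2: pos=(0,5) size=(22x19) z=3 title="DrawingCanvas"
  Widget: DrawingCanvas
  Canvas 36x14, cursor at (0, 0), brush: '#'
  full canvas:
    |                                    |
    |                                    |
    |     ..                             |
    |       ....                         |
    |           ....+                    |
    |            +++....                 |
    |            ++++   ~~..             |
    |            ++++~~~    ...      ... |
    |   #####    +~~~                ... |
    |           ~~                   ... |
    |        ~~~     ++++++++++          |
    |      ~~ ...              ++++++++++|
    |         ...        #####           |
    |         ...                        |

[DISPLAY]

    ..             ┃9                  ┃   
      ....         ┃0                  ┃   
          ....+    ┃4                  ┃   
           +++.... ┃2                  ┃   
           ++++   ~┃4                  ┃   
           ++++~~~ ┃t                  ┃   
  #####    +~~~    ┃6                  ┃   
          ~~       ┃8                  ┃   
       ~~~     ++++┃━━━━━━━━━━━━━━━━━━━┛   
     ~~ ...        ┃▒▓▓▓▓▓▓██████    ┃     
        ...        ┃▒▓▓▓▓▓▓██████    ┃     
        ...        ┃▒▓▓▓▓▓▓██████    ┃     
                   ┃▒▓▓▓▓▓▓██████    ┃     
━━━━━━━━━━━━━━━━━━━┛━━━━━━━━━━━━━━━━━┛     
                                           
                                           
                                           
                                           
                                           


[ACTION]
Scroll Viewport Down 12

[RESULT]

           +++.... ┃2                  ┃   
           ++++   ~┃4                  ┃   
           ++++~~~ ┃t                  ┃   
  #####    +~~~    ┃6                  ┃   
          ~~       ┃8                  ┃   
       ~~~     ++++┃━━━━━━━━━━━━━━━━━━━┛   
     ~~ ...        ┃▒▓▓▓▓▓▓██████    ┃     
        ...        ┃▒▓▓▓▓▓▓██████    ┃     
        ...        ┃▒▓▓▓▓▓▓██████    ┃     
                   ┃▒▓▓▓▓▓▓██████    ┃     
━━━━━━━━━━━━━━━━━━━┛━━━━━━━━━━━━━━━━━┛     
                                           
                                           
                                           
                                           
                                           
                                           
                                           
                                           


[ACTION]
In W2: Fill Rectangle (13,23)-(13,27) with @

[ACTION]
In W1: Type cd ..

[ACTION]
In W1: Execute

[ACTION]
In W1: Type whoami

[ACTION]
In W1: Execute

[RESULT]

           +++.... ┃                   ┃   
           ++++   ~┃                   ┃   
           ++++~~~ ┃                   ┃   
  #####    +~~~    ┃                   ┃   
          ~~       ┃                   ┃   
       ~~~     ++++┃━━━━━━━━━━━━━━━━━━━┛   
     ~~ ...        ┃▒▓▓▓▓▓▓██████    ┃     
        ...        ┃▒▓▓▓▓▓▓██████    ┃     
        ...        ┃▒▓▓▓▓▓▓██████    ┃     
                   ┃▒▓▓▓▓▓▓██████    ┃     
━━━━━━━━━━━━━━━━━━━┛━━━━━━━━━━━━━━━━━┛     
                                           
                                           
                                           
                                           
                                           
                                           
                                           
                                           


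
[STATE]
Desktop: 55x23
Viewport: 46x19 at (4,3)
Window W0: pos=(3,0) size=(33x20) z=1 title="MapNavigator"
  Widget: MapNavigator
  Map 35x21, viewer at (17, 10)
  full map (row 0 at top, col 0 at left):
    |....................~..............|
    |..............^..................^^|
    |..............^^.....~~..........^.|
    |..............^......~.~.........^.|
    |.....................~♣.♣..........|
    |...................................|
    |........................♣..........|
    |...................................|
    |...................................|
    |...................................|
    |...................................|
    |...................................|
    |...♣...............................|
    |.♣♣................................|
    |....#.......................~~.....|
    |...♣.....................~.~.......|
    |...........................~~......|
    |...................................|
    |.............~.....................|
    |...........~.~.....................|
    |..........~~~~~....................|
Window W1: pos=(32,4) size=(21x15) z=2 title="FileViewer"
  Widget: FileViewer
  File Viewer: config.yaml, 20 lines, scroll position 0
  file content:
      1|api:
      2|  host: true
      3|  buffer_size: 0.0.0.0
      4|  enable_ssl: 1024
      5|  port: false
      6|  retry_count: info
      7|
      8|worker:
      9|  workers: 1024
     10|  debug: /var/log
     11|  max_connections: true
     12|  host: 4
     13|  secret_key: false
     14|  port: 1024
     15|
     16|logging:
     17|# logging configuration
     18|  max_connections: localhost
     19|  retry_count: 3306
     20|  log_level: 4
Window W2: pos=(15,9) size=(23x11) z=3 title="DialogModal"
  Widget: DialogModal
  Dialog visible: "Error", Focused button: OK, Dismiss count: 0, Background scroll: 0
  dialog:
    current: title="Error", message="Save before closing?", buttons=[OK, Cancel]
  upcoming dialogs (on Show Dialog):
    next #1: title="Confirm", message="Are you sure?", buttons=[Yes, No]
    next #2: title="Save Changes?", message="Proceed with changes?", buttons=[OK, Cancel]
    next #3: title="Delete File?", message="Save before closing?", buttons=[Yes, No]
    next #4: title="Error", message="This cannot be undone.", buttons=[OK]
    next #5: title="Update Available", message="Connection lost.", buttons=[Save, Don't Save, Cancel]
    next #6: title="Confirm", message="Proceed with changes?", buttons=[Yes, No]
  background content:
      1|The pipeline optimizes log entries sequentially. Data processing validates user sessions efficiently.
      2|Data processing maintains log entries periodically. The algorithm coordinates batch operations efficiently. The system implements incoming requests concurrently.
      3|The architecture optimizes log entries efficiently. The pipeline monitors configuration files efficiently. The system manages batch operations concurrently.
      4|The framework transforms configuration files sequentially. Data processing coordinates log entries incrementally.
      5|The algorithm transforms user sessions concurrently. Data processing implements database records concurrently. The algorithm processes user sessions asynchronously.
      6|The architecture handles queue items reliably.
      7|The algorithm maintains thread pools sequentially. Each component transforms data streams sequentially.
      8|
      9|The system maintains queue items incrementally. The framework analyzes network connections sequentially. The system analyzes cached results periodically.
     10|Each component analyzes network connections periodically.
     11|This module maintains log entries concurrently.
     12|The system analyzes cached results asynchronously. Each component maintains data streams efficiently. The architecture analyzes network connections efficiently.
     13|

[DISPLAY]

............^^.....~~..........┃              
............^......~.~......┏━━━━━━━━━━━━━━━━━
...................~♣.♣.....┃ FileViewer      
............................┠─────────────────
......................♣.....┃api:             
............................┃  host: true     
...........┏━━━━━━━━━━━━━━━━━━━━━┓fer_size: 0.
...........┃ DialogModal         ┃ble_ssl: 102
...........┠─────────────────────┨t: false    
...........┃The pipeline optimize┃ry_count: in
.♣.........┃Da┌───────────────┐nt┃            
♣..........┃Th│     Error     │ti┃r:          
..#........┃Th│Save before clo│fo┃kers: 1024  
.♣.........┃Th│ [OK]  Cancel  │fo┃ug: /var/log
...........┃Th└───────────────┘nd┃_connections
...........┃The algorithm maintai┃━━━━━━━━━━━━
━━━━━━━━━━━┗━━━━━━━━━━━━━━━━━━━━━┛            
                                              
                                              


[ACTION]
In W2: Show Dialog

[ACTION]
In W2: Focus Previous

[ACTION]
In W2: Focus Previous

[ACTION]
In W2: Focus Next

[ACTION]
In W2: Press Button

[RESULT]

............^^.....~~..........┃              
............^......~.~......┏━━━━━━━━━━━━━━━━━
...................~♣.♣.....┃ FileViewer      
............................┠─────────────────
......................♣.....┃api:             
............................┃  host: true     
...........┏━━━━━━━━━━━━━━━━━━━━━┓fer_size: 0.
...........┃ DialogModal         ┃ble_ssl: 102
...........┠─────────────────────┨t: false    
...........┃The pipeline optimize┃ry_count: in
.♣.........┃Data processing maint┃            
♣..........┃The architecture opti┃r:          
..#........┃The framework transfo┃kers: 1024  
.♣.........┃The algorithm transfo┃ug: /var/log
...........┃The architecture hand┃_connections
...........┃The algorithm maintai┃━━━━━━━━━━━━
━━━━━━━━━━━┗━━━━━━━━━━━━━━━━━━━━━┛            
                                              
                                              


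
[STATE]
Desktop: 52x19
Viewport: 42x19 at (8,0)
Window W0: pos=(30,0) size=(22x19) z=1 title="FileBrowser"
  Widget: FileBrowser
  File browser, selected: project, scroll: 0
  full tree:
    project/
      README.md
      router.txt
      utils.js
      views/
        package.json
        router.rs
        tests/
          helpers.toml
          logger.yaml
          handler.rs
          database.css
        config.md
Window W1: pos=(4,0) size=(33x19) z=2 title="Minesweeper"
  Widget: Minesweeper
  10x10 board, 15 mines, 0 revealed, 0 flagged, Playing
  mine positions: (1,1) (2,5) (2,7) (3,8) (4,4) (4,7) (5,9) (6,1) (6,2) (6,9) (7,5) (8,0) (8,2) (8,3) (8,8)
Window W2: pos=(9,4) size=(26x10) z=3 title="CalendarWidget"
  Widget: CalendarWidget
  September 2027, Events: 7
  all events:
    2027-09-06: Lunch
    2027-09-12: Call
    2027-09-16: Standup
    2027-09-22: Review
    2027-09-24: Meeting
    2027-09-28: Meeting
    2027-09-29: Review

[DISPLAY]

━━━━━━━━━━━━━━━━━━━━━━━━━━━━┓━━━━━━━━━━━━━
nesweeper                   ┃rowser       
────────────────────────────┨─────────────
■■■■■■■                     ┃project/     
■┏━━━━━━━━━━━━━━━━━━━━━━━━┓ ┃ADME.md      
■┃ CalendarWidget         ┃ ┃uter.txt     
■┠────────────────────────┨ ┃ils.js       
■┃     September 2027     ┃ ┃] views/     
■┃Mo Tu We Th Fr Sa Su    ┃ ┃             
■┃       1  2  3  4  5    ┃ ┃             
■┃ 6*  7  8  9 10 11 12*  ┃ ┃             
■┃13 14 15 16* 17 18 19   ┃ ┃             
■┃20 21 22* 23 24* 25 26  ┃ ┃             
 ┗━━━━━━━━━━━━━━━━━━━━━━━━┛ ┃             
                            ┃             
                            ┃             
                            ┃             
                            ┃             
━━━━━━━━━━━━━━━━━━━━━━━━━━━━┛━━━━━━━━━━━━━


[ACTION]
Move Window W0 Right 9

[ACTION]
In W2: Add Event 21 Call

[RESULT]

━━━━━━━━━━━━━━━━━━━━━━━━━━━━┓━━━━━━━━━━━━━
nesweeper                   ┃rowser       
────────────────────────────┨─────────────
■■■■■■■                     ┃project/     
■┏━━━━━━━━━━━━━━━━━━━━━━━━┓ ┃ADME.md      
■┃ CalendarWidget         ┃ ┃uter.txt     
■┠────────────────────────┨ ┃ils.js       
■┃     September 2027     ┃ ┃] views/     
■┃Mo Tu We Th Fr Sa Su    ┃ ┃             
■┃       1  2  3  4  5    ┃ ┃             
■┃ 6*  7  8  9 10 11 12*  ┃ ┃             
■┃13 14 15 16* 17 18 19   ┃ ┃             
■┃20 21* 22* 23 24* 25 26 ┃ ┃             
 ┗━━━━━━━━━━━━━━━━━━━━━━━━┛ ┃             
                            ┃             
                            ┃             
                            ┃             
                            ┃             
━━━━━━━━━━━━━━━━━━━━━━━━━━━━┛━━━━━━━━━━━━━


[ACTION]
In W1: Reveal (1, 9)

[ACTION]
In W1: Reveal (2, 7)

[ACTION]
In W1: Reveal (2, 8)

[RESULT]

━━━━━━━━━━━━━━━━━━━━━━━━━━━━┓━━━━━━━━━━━━━
nesweeper                   ┃rowser       
────────────────────────────┨─────────────
                            ┃project/     
 ┏━━━━━━━━━━━━━━━━━━━━━━━━┓ ┃ADME.md      
 ┃ CalendarWidget         ┃ ┃uter.txt     
1┠────────────────────────┨ ┃ils.js       
1┃     September 2027     ┃ ┃] views/     
2┃Mo Tu We Th Fr Sa Su    ┃ ┃             
■┃       1  2  3  4  5    ┃ ┃             
■┃ 6*  7  8  9 10 11 12*  ┃ ┃             
✹┃13 14 15 16* 17 18 19   ┃ ┃             
■┃20 21* 22* 23 24* 25 26 ┃ ┃             
 ┗━━━━━━━━━━━━━━━━━━━━━━━━┛ ┃             
                            ┃             
                            ┃             
                            ┃             
                            ┃             
━━━━━━━━━━━━━━━━━━━━━━━━━━━━┛━━━━━━━━━━━━━


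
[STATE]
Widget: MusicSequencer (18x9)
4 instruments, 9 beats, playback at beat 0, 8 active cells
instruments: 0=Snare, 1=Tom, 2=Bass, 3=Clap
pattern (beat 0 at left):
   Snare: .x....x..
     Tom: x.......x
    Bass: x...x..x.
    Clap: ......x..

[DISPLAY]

      ▼12345678   
 Snare·█····█··   
   Tom█·······█   
  Bass█···█··█·   
  Clap······█··   
                  
                  
                  
                  


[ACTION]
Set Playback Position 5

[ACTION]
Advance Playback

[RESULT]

      012345▼78   
 Snare·█····█··   
   Tom█·······█   
  Bass█···█··█·   
  Clap······█··   
                  
                  
                  
                  


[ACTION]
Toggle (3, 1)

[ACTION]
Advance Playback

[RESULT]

      0123456▼8   
 Snare·█····█··   
   Tom█·······█   
  Bass█···█··█·   
  Clap·█····█··   
                  
                  
                  
                  


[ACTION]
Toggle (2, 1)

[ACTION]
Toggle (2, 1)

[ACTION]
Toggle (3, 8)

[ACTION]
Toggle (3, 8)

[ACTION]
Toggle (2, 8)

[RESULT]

      0123456▼8   
 Snare·█····█··   
   Tom█·······█   
  Bass█···█··██   
  Clap·█····█··   
                  
                  
                  
                  


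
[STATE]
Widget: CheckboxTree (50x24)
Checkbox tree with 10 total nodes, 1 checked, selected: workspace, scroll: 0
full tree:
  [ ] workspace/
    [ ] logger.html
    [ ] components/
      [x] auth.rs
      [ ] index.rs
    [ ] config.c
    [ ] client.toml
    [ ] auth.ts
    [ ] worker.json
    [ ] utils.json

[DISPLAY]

>[-] workspace/                                   
   [ ] logger.html                                
   [-] components/                                
     [x] auth.rs                                  
     [ ] index.rs                                 
   [ ] config.c                                   
   [ ] client.toml                                
   [ ] auth.ts                                    
   [ ] worker.json                                
   [ ] utils.json                                 
                                                  
                                                  
                                                  
                                                  
                                                  
                                                  
                                                  
                                                  
                                                  
                                                  
                                                  
                                                  
                                                  
                                                  


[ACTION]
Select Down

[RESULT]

 [-] workspace/                                   
>  [ ] logger.html                                
   [-] components/                                
     [x] auth.rs                                  
     [ ] index.rs                                 
   [ ] config.c                                   
   [ ] client.toml                                
   [ ] auth.ts                                    
   [ ] worker.json                                
   [ ] utils.json                                 
                                                  
                                                  
                                                  
                                                  
                                                  
                                                  
                                                  
                                                  
                                                  
                                                  
                                                  
                                                  
                                                  
                                                  


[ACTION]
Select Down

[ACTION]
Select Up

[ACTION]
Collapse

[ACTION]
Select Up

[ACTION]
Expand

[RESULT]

>[-] workspace/                                   
   [ ] logger.html                                
   [-] components/                                
     [x] auth.rs                                  
     [ ] index.rs                                 
   [ ] config.c                                   
   [ ] client.toml                                
   [ ] auth.ts                                    
   [ ] worker.json                                
   [ ] utils.json                                 
                                                  
                                                  
                                                  
                                                  
                                                  
                                                  
                                                  
                                                  
                                                  
                                                  
                                                  
                                                  
                                                  
                                                  


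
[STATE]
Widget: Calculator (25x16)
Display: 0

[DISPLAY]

                        0
┌───┬───┬───┬───┐        
│ 7 │ 8 │ 9 │ ÷ │        
├───┼───┼───┼───┤        
│ 4 │ 5 │ 6 │ × │        
├───┼───┼───┼───┤        
│ 1 │ 2 │ 3 │ - │        
├───┼───┼───┼───┤        
│ 0 │ . │ = │ + │        
├───┼───┼───┼───┤        
│ C │ MC│ MR│ M+│        
└───┴───┴───┴───┘        
                         
                         
                         
                         


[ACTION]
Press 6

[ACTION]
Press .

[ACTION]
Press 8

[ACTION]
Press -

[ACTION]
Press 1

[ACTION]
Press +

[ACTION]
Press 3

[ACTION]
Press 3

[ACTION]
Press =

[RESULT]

                     38.8
┌───┬───┬───┬───┐        
│ 7 │ 8 │ 9 │ ÷ │        
├───┼───┼───┼───┤        
│ 4 │ 5 │ 6 │ × │        
├───┼───┼───┼───┤        
│ 1 │ 2 │ 3 │ - │        
├───┼───┼───┼───┤        
│ 0 │ . │ = │ + │        
├───┼───┼───┼───┤        
│ C │ MC│ MR│ M+│        
└───┴───┴───┴───┘        
                         
                         
                         
                         


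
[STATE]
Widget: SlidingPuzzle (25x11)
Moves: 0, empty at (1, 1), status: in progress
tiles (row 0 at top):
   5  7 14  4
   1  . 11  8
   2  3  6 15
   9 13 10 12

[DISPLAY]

┌────┬────┬────┬────┐    
│  5 │  7 │ 14 │  4 │    
├────┼────┼────┼────┤    
│  1 │    │ 11 │  8 │    
├────┼────┼────┼────┤    
│  2 │  3 │  6 │ 15 │    
├────┼────┼────┼────┤    
│  9 │ 13 │ 10 │ 12 │    
└────┴────┴────┴────┘    
Moves: 0                 
                         


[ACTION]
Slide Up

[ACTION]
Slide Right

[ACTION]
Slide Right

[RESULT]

┌────┬────┬────┬────┐    
│  5 │  7 │ 14 │  4 │    
├────┼────┼────┼────┤    
│  1 │  3 │ 11 │  8 │    
├────┼────┼────┼────┤    
│    │  2 │  6 │ 15 │    
├────┼────┼────┼────┤    
│  9 │ 13 │ 10 │ 12 │    
└────┴────┴────┴────┘    
Moves: 2                 
                         


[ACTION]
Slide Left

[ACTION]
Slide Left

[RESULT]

┌────┬────┬────┬────┐    
│  5 │  7 │ 14 │  4 │    
├────┼────┼────┼────┤    
│  1 │  3 │ 11 │  8 │    
├────┼────┼────┼────┤    
│  2 │  6 │    │ 15 │    
├────┼────┼────┼────┤    
│  9 │ 13 │ 10 │ 12 │    
└────┴────┴────┴────┘    
Moves: 4                 
                         


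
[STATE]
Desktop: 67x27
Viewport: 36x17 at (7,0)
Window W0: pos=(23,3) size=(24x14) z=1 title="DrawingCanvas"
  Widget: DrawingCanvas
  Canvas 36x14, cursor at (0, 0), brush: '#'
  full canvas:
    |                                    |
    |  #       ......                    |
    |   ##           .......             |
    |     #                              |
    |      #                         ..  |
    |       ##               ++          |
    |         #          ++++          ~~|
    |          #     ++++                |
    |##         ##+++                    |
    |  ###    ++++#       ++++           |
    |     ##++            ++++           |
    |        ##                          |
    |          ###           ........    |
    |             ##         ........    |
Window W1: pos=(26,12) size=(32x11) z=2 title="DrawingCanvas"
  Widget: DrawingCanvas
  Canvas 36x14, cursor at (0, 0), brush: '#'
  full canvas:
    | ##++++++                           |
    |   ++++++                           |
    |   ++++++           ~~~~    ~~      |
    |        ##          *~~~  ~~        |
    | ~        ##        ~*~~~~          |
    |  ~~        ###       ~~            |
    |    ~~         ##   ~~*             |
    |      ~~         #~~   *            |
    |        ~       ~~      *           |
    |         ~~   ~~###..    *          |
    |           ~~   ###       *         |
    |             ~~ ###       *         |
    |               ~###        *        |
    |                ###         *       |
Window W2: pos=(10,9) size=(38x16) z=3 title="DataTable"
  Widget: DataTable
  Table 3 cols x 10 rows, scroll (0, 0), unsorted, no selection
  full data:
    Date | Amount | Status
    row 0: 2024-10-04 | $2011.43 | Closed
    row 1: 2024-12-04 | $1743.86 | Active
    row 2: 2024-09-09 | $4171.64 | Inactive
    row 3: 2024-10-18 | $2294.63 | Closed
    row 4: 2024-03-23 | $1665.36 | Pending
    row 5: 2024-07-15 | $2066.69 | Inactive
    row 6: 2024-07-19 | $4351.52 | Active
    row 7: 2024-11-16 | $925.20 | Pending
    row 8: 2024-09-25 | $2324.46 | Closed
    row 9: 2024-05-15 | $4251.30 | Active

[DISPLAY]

                                    
                                    
                                    
                ┏━━━━━━━━━━━━━━━━━━━
                ┃ DrawingCanvas     
                ┠───────────────────
                ┃+                  
                ┃  #       ......   
                ┃   ##           ...
   ┏━━━━━━━━━━━━━━━━━━━━━━━━━━━━━━━━
   ┃ DataTable                      
   ┠────────────────────────────────
   ┃Date      │Amount  │Status      
   ┃──────────┼────────┼────────    
   ┃2024-10-04│$2011.43│Closed      
   ┃2024-12-04│$1743.86│Active      
   ┃2024-09-09│$4171.64│Inactive    


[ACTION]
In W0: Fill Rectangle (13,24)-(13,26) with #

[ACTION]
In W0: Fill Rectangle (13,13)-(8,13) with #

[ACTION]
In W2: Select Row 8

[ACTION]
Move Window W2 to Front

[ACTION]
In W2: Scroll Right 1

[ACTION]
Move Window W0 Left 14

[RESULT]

                                    
                                    
                                    
  ┏━━━━━━━━━━━━━━━━━━━━━━┓          
  ┃ DrawingCanvas        ┃          
  ┠──────────────────────┨          
  ┃+                     ┃          
  ┃  #       ......      ┃          
  ┃   ##           ......┃          
  ┃┏━━━━━━━━━━━━━━━━━━━━━━━━━━━━━━━━
  ┃┃ DataTable                      
  ┃┠────────────────────────────────
  ┃┃Date      │Amount  │Status      
  ┃┃──────────┼────────┼────────    
  ┃┃2024-10-04│$2011.43│Closed      
  ┃┃2024-12-04│$1743.86│Active      
  ┗┃2024-09-09│$4171.64│Inactive    


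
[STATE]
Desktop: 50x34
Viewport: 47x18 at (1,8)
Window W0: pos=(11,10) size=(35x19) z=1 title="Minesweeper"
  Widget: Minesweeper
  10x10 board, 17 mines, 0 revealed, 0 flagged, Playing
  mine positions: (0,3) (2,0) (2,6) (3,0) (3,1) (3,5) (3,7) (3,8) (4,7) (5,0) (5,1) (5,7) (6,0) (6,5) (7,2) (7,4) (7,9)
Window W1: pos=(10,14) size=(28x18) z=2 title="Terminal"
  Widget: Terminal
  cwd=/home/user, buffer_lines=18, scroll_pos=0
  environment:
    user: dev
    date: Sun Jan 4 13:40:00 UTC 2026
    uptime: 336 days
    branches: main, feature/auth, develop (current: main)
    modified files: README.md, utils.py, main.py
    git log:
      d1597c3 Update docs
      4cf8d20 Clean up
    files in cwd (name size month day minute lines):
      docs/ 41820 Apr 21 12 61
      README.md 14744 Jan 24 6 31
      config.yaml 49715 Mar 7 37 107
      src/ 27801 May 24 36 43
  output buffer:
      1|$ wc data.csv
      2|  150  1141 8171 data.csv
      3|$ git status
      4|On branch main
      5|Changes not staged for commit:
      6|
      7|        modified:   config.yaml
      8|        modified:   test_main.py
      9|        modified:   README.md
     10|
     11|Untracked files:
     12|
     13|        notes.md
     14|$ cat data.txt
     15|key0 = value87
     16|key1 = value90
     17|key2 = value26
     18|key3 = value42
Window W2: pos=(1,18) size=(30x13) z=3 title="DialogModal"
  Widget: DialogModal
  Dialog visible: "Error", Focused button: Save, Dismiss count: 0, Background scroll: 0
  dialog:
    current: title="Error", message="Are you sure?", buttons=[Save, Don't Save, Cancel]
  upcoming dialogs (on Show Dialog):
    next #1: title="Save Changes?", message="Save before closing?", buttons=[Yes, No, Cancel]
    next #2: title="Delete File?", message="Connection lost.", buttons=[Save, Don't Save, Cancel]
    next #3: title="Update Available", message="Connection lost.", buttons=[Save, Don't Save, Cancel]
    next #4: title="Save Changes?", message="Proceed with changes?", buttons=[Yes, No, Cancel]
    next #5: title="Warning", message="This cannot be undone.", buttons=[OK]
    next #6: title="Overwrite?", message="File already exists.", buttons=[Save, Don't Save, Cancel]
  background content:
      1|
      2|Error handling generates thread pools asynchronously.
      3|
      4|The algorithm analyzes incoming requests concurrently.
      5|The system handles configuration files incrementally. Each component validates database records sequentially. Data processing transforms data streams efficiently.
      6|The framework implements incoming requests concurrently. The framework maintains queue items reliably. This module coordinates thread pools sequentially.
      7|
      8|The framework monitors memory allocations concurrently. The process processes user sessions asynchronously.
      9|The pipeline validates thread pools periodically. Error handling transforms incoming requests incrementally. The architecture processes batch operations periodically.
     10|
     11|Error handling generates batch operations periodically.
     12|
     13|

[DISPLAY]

                                               
                                               
          ┏━━━━━━━━━━━━━━━━━━━━━━━━━━━━━━━━━┓  
          ┃ Minesweeper                     ┃  
          ┠─────────────────────────────────┨  
          ┃■■■■■■■■■■                       ┃  
         ┏━━━━━━━━━━━━━━━━━━━━━━━━━━┓       ┃  
         ┃ Terminal                 ┃       ┃  
         ┠──────────────────────────┨       ┃  
         ┃$ wc data.csv             ┃       ┃  
┏━━━━━━━━━━━━━━━━━━━━━━━━━━━━┓a.csv ┃       ┃  
┃ DialogModal                ┃      ┃       ┃  
┠────────────────────────────┨      ┃       ┃  
┃                            ┃or com┃       ┃  
┃Error handling generates thr┃      ┃       ┃  
┃  ┌──────────────────────┐  ┃config┃       ┃  
┃Th│        Error         │om┃test_m┃       ┃  
┃Th│    Are you sure?     │ra┃README┃       ┃  


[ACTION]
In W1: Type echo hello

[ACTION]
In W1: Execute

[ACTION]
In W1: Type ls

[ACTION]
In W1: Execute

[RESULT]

                                               
                                               
          ┏━━━━━━━━━━━━━━━━━━━━━━━━━━━━━━━━━┓  
          ┃ Minesweeper                     ┃  
          ┠─────────────────────────────────┨  
          ┃■■■■■■■■■■                       ┃  
         ┏━━━━━━━━━━━━━━━━━━━━━━━━━━┓       ┃  
         ┃ Terminal                 ┃       ┃  
         ┠──────────────────────────┨       ┃  
         ┃                          ┃       ┃  
┏━━━━━━━━━━━━━━━━━━━━━━━━━━━━┓      ┃       ┃  
┃ DialogModal                ┃      ┃       ┃  
┠────────────────────────────┨      ┃       ┃  
┃                            ┃      ┃       ┃  
┃Error handling generates thr┃      ┃       ┃  
┃  ┌──────────────────────┐  ┃      ┃       ┃  
┃Th│        Error         │om┃      ┃       ┃  
┃Th│    Are you sure?     │ra┃      ┃       ┃  


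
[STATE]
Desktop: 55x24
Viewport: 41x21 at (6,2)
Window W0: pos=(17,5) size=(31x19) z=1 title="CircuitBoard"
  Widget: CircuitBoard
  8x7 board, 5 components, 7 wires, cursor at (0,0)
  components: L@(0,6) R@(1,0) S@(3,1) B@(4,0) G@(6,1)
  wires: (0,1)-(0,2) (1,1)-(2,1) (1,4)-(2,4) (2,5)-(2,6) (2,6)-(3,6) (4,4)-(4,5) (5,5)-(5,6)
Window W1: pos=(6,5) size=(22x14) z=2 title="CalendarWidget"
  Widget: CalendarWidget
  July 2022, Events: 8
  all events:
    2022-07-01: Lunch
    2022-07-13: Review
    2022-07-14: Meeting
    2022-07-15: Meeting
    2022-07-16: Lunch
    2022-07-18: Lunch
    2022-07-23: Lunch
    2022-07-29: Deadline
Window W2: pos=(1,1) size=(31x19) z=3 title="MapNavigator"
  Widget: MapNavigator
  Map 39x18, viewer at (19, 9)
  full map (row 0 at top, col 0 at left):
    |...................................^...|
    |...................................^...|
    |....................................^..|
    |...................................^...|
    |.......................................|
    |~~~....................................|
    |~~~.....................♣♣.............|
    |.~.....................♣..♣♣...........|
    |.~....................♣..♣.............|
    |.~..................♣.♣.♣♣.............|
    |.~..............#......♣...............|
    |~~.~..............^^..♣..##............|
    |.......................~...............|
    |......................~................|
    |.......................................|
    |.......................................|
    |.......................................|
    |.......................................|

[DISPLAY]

Navigator                ┃               
─────────────────────────┨               
.........................┃               
.........................┃━━━━━━━━━━━━━━━
.........................┃               
.........................┃───────────────
...............♣♣........┃ 6 7           
..............♣..♣♣......┃              L
.............♣..♣........┃               
..........@♣.♣.♣♣........┃      ·        
.......#......♣..........┃      │        
.........^^..♣..##.......┃      ·   · ─ ·
..............~..........┃              │
.............~...........┃              ·
.........................┃               
.........................┃      · ─ ·    
.........................┃               
━━━━━━━━━━━━━━━━━━━━━━━━━┛          · ─ ·
           ┃                             
           ┃6       G                    
           ┃Cursor: (0,0)                


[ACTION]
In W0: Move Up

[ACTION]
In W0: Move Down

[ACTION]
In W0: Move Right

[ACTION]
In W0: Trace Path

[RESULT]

Navigator                ┃               
─────────────────────────┨               
.........................┃               
.........................┃━━━━━━━━━━━━━━━
.........................┃               
.........................┃───────────────
...............♣♣........┃ 6 7           
..............♣..♣♣......┃              L
.............♣..♣........┃               
..........@♣.♣.♣♣........┃      ·        
.......#......♣..........┃      │        
.........^^..♣..##.......┃      ·   · ─ ·
..............~..........┃              │
.............~...........┃              ·
.........................┃               
.........................┃      · ─ ·    
.........................┃               
━━━━━━━━━━━━━━━━━━━━━━━━━┛          · ─ ·
           ┃                             
           ┃6       G                    
           ┃Cursor: (1,1)  Trace: Path wi
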